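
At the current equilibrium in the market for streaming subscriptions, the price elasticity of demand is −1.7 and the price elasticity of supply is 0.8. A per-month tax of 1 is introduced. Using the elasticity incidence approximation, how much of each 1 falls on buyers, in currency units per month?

Incidence ratio: buyers' share ≈ εs / (εs + |εd|) = 0.8 / (0.8 + 1.7) = 0.32.
So buyers bear ≈ 0.32 × 1 = 0.32; sellers bear 0.68.

Buyers bear ≈ 0.32 per month.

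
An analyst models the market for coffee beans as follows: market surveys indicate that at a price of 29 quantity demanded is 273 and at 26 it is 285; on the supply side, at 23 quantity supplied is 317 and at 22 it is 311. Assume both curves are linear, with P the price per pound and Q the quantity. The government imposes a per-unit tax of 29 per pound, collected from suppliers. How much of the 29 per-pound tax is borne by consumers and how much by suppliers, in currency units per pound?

Demand slope: (285 − 273)/(26 − 29) = -4, so Qd = 389 − 4P.
Supply slope: (311 − 317)/(22 − 23) = 6, so Qs = 6P + 179.
Before the tax: set 389 − 4P = 6P + 179 → P* = 21, Q* = 305.
With the tax collected from suppliers, supply shifts: Qs = 6(P − 29) + 179.
New equilibrium: consumers pay 38.4, suppliers receive 9.4, Q = 235.4. (Wedge: Pb − Ps = 29.)
Burden on consumers: 17.4; on suppliers: 11.6. (They sum to 29.)

Consumers bear 17.4 per pound; suppliers bear 11.6 per pound.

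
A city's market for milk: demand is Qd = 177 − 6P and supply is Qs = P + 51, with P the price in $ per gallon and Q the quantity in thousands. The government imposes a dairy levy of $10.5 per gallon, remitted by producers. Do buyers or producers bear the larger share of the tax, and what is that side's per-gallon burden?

Producers bear the larger share: $9 per gallon.

Before the tax: set 177 − 6P = P + 51 → P* = $18, Q* = 69.
With the tax collected from producers, supply shifts: Qs = (P − 10.5) + 51.
Solving gives Q = 60 with buyers paying $19.5 and producers receiving $9 (the $10.5 wedge).
Per-gallon burden: buyers $1.5, producers $9.
Producers take the larger share because supply is less price-elastic here (demand slope 6 vs supply slope 1).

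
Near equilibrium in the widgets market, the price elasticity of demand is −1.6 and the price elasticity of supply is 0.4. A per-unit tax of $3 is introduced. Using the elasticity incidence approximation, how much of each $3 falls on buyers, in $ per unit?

Buyers bear ≈ $0.6 per unit.

Incidence ratio: buyers' share ≈ εs / (εs + |εd|) = 0.4 / (0.4 + 1.6) = 0.2.
So buyers bear ≈ 0.2 × $3 = $0.6; sellers bear $2.4.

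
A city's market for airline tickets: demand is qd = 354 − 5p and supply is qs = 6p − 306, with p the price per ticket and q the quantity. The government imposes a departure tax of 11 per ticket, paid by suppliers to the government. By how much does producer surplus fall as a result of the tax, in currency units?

Producer surplus falls by 195.

Without the tax, 354 − 5p = 6p − 306 gives 11p = 660, so p* = 60 and q* = 54.
With the tax collected from suppliers, supply shifts: qs = 6(p − 11) − 306.
Solving gives q = 24 with buyers paying 66 and suppliers receiving 55 (the 11 wedge).
ΔPS is the trapezoid between Q = 24 and Q = 54 of height 5: ½ · (54 + 24) · 5 = 195.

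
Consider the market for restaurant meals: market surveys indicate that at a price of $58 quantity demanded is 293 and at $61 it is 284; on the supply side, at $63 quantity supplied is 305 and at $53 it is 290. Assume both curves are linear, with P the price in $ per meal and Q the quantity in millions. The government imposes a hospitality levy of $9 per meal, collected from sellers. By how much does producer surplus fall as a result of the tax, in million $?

Producer surplus falls by $1749 million.

Demand slope: (284 − 293)/(61 − 58) = -3, so Qd = 467 − 3P.
Supply slope: (290 − 305)/(53 − 63) = 1.5, so Qs = 1.5P + 210.5.
Before the tax: set 467 − 3P = 1.5P + 210.5 → P* = $57, Q* = 296.
With the tax collected from sellers, supply shifts: Qs = 1.5(P − 9) + 210.5.
Solving gives Q = 287 with consumers paying $60 and sellers receiving $51 (the $9 wedge).
ΔPS is the trapezoid between Q = 287 and Q = 296 of height $6: ½ · (296 + 287) · 6 = $1749.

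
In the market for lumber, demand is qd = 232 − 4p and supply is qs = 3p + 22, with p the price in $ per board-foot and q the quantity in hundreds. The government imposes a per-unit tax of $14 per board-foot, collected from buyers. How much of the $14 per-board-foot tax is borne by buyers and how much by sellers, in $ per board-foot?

Buyers bear $6 per board-foot; sellers bear $8 per board-foot.

Before the tax: set 232 − 4p = 3p + 22 → p* = $30, q* = 112.
With the tax collected from buyers, demand (in seller-price terms) shifts: qd = 232 − 4(p + 14).
New equilibrium: buyers pay $36, sellers receive $22, q = 88. (Wedge: pb − ps = 14.)
Burden on buyers: $6; on sellers: $8. (They sum to $14.)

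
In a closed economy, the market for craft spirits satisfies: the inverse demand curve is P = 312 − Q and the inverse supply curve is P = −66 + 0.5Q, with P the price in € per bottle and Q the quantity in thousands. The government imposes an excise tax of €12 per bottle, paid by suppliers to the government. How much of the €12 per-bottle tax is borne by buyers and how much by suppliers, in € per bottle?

Rewrite in direct form: Qd = 312 − P and Qs = 2P + 132.
Without the tax, 312 − P = 2P + 132 gives 3P = 180, so P* = €60 and Q* = 252.
With the tax collected from suppliers, supply shifts: Qs = 2(P − 12) + 132.
New equilibrium: buyers pay €68, suppliers receive €56, Q = 244. (Wedge: Pb − Ps = 12.)
Burden on buyers: €8; on suppliers: €4. (They sum to €12.)
The less price-elastic side of the market bears the larger share of a per-unit tax.

Buyers bear €8 per bottle; suppliers bear €4 per bottle.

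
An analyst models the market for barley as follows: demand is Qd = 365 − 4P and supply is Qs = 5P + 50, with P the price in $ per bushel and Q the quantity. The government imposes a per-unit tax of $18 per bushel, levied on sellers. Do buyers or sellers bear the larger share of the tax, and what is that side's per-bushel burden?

Buyers bear the larger share: $10 per bushel.

Without the tax, 365 − 4P = 5P + 50 gives 9P = 315, so P* = $35 and Q* = 225.
With the tax collected from sellers, supply shifts: Qs = 5(P − 18) + 50.
New equilibrium: buyers pay $45, sellers receive $27, Q = 185. (Wedge: Pb − Ps = 18.)
Per-bushel burden: buyers $10, sellers $8.
Buyers take the larger share because demand is less price-elastic here (demand slope 4 vs supply slope 5).
The less price-elastic side of the market bears the larger share of a per-unit tax.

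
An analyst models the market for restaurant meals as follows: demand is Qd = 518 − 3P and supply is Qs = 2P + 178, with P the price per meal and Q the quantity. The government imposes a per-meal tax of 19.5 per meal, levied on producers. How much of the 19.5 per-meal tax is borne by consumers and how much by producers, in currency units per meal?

Before the tax: set 518 − 3P = 2P + 178 → P* = 68, Q* = 314.
With the tax collected from producers, supply shifts: Qs = 2(P − 19.5) + 178.
Solving gives Q = 290.6 with consumers paying 75.8 and producers receiving 56.3 (the 19.5 wedge).
Burden on consumers: 7.8; on producers: 11.7. (They sum to 19.5.)

Consumers bear 7.8 per meal; producers bear 11.7 per meal.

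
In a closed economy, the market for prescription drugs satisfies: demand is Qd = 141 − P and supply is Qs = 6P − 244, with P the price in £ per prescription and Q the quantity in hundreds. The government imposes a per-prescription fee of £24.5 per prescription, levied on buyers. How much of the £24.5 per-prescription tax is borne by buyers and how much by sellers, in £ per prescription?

Buyers bear £21 per prescription; sellers bear £3.5 per prescription.

Without the tax, 141 − P = 6P − 244 gives 7P = 385, so P* = £55 and Q* = 86.
With the tax collected from buyers, demand (in seller-price terms) shifts: Qd = 141 − (P + 24.5).
Solving gives Q = 65 with buyers paying £76 and sellers receiving £51.5 (the £24.5 wedge).
Burden on buyers: £21; on sellers: £3.5. (They sum to £24.5.)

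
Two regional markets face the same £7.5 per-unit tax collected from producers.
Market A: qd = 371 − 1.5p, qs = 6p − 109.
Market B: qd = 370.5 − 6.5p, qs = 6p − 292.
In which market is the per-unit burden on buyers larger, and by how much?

Market A: pre-tax p* = £64, q* = 275; post-tax q = 266; per-unit burden on buyers = £6.
Market B: pre-tax p* = £53, q* = 26; post-tax q = 2.6; per-unit burden on buyers = £3.6.
Difference: £6 vs £3.6 → market A is larger by £2.4.

Market A, by £2.4.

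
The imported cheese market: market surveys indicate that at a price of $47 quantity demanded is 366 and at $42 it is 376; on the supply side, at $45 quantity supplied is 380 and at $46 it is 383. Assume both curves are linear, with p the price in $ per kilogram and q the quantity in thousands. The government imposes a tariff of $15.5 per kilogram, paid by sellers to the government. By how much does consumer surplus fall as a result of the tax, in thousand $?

Demand slope: (376 − 366)/(42 − 47) = -2, so qd = 460 − 2p.
Supply slope: (383 − 380)/(46 − 45) = 3, so qs = 3p + 245.
Before the tax: set 460 − 2p = 3p + 245 → p* = $43, q* = 374.
With the tax collected from sellers, supply shifts: qs = 3(p − 15.5) + 245.
Solving gives q = 355.4 with consumers paying $52.3 and sellers receiving $36.8 (the $15.5 wedge).
ΔCS is the trapezoid between Q = 355.4 and Q = 374 of height $9.3: ½ · (374 + 355.4) · 9.3 = $3391.71.

Consumer surplus falls by $3391.71 thousand.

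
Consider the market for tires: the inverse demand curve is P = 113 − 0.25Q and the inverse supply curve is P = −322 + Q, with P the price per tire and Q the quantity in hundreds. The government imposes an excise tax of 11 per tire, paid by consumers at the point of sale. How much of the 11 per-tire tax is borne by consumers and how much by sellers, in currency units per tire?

Consumers bear 2.2 per tire; sellers bear 8.8 per tire.

Inverting to Q(P) form: Qd = 452 − 4P; Qs = P + 322.
Before the tax: set 452 − 4P = P + 322 → P* = 26, Q* = 348.
With the tax collected from consumers, demand (in seller-price terms) shifts: Qd = 452 − 4(P + 11).
Solving gives Q = 339.2 with consumers paying 28.2 and sellers receiving 17.2 (the 11 wedge).
Burden on consumers: 2.2; on sellers: 8.8. (They sum to 11.)
The less price-elastic side of the market bears the larger share of a per-unit tax.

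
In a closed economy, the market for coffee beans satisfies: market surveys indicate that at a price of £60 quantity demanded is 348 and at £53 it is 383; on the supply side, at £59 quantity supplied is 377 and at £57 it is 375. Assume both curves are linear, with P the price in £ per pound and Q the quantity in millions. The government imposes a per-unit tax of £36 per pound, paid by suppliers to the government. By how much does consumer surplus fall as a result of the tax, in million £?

Consumer surplus falls by £2148 million.

Demand slope: (383 − 348)/(53 − 60) = -5, so Qd = 648 − 5P.
Supply slope: (375 − 377)/(57 − 59) = 1, so Qs = P + 318.
Without the tax, 648 − 5P = P + 318 gives 6P = 330, so P* = £55 and Q* = 373.
With the tax collected from suppliers, supply shifts: Qs = (P − 36) + 318.
New equilibrium: consumers pay £61, suppliers receive £25, Q = 343. (Wedge: Pb − Ps = 36.)
ΔCS is the trapezoid between Q = 343 and Q = 373 of height £6: ½ · (373 + 343) · 6 = £2148.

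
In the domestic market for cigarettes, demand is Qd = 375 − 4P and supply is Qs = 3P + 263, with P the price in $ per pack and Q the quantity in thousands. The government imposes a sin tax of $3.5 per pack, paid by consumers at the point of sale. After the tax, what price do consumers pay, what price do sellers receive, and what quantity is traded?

Consumers pay $17.5; sellers receive $14; quantity = 305.

Without the tax, 375 − 4P = 3P + 263 gives 7P = 112, so P* = $16 and Q* = 311.
With the tax collected from consumers, demand (in seller-price terms) shifts: Qd = 375 − 4(P + 3.5).
Solving gives Q = 305 with consumers paying $17.5 and sellers receiving $14 (the $3.5 wedge).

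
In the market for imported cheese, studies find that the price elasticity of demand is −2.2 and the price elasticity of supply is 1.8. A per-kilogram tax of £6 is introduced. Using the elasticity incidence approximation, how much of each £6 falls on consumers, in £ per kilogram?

Incidence ratio: consumers' share ≈ εs / (εs + |εd|) = 1.8 / (1.8 + 2.2) = 0.45.
So consumers bear ≈ 0.45 × £6 = £2.7; producers bear £3.3.

Consumers bear ≈ £2.7 per kilogram.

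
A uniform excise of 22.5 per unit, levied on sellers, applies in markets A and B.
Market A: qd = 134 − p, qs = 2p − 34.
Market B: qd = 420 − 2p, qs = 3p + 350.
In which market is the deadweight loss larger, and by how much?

Market A: pre-tax p* = 56, q* = 78; post-tax q = 63; deadweight loss = 168.75.
Market B: pre-tax p* = 14, q* = 392; post-tax q = 365; deadweight loss = 303.75.
Difference: 168.75 vs 303.75 → market B is larger by 135.

Market B, by 135.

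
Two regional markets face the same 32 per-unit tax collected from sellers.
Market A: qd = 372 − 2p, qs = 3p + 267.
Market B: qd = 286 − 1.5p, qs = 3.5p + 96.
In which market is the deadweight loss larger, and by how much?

Market A: pre-tax p* = 21, q* = 330; post-tax q = 291.6; deadweight loss = 614.4.
Market B: pre-tax p* = 38, q* = 229; post-tax q = 195.4; deadweight loss = 537.6.
Difference: 614.4 vs 537.6 → market A is larger by 76.8.

Market A, by 76.8.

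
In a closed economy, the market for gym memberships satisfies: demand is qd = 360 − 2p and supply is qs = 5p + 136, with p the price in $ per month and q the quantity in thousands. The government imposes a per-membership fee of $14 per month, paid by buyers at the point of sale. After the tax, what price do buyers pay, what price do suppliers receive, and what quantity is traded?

Buyers pay $42; suppliers receive $28; quantity = 276.

Before the tax: set 360 − 2p = 5p + 136 → p* = $32, q* = 296.
With the tax collected from buyers, demand (in seller-price terms) shifts: qd = 360 − 2(p + 14).
Solving gives q = 276 with buyers paying $42 and suppliers receiving $28 (the $14 wedge).
The less price-elastic side of the market bears the larger share of a per-unit tax.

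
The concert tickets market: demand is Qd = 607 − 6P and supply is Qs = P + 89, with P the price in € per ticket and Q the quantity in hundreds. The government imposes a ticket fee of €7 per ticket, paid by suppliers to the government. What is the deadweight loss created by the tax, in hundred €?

Deadweight loss = €21 hundred.

Before the tax: set 607 − 6P = P + 89 → P* = €74, Q* = 163.
With the tax collected from suppliers, supply shifts: Qs = (P − 7) + 89.
New equilibrium: consumers pay €75, suppliers receive €68, Q = 157. (Wedge: Pb − Ps = 7.)
Quantity falls by |ΔQ| = |163 − 157| = 6.
DWL = ½ · t · |ΔQ| = ½ · 7 · 6 = €21.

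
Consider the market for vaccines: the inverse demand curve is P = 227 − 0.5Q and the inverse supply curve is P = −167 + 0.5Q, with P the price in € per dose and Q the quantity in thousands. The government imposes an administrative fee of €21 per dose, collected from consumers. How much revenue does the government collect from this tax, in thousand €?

Inverting to Q(P) form: Qd = 454 − 2P; Qs = 2P + 334.
Without the tax, 454 − 2P = 2P + 334 gives 4P = 120, so P* = €30 and Q* = 394.
With the tax collected from consumers, demand (in seller-price terms) shifts: Qd = 454 − 2(P + 21).
Solving gives Q = 373 with consumers paying €40.5 and suppliers receiving €19.5 (the €21 wedge).
Revenue = t · Q = 21 · 373 = €7833.

Tax revenue = €7833 thousand.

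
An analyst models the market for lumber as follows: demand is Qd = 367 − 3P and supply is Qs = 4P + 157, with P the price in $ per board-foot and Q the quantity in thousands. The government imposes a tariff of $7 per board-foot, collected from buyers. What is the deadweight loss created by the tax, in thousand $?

Deadweight loss = $42 thousand.

Before the tax: set 367 − 3P = 4P + 157 → P* = $30, Q* = 277.
With the tax collected from buyers, demand (in seller-price terms) shifts: Qd = 367 − 3(P + 7).
Solving gives Q = 265 with buyers paying $34 and suppliers receiving $27 (the $7 wedge).
Quantity falls by |ΔQ| = |277 − 265| = 12.
DWL = ½ · t · |ΔQ| = ½ · 7 · 12 = $42.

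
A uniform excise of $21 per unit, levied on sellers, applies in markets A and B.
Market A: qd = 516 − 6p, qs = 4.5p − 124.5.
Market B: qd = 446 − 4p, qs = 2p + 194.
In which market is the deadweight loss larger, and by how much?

Market A: pre-tax p* = $61, q* = 150; post-tax q = 96; deadweight loss = $567.
Market B: pre-tax p* = $42, q* = 278; post-tax q = 250; deadweight loss = $294.
Difference: $567 vs $294 → market A is larger by $273.

Market A, by $273.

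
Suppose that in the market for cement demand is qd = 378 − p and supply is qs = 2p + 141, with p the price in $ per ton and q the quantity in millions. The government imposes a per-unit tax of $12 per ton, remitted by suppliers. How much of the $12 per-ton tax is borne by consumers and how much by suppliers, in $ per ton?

Without the tax, 378 − p = 2p + 141 gives 3p = 237, so p* = $79 and q* = 299.
With the tax collected from suppliers, supply shifts: qs = 2(p − 12) + 141.
Solving gives q = 291 with consumers paying $87 and suppliers receiving $75 (the $12 wedge).
Burden on consumers: $8; on suppliers: $4. (They sum to $12.)
The less price-elastic side of the market bears the larger share of a per-unit tax.

Consumers bear $8 per ton; suppliers bear $4 per ton.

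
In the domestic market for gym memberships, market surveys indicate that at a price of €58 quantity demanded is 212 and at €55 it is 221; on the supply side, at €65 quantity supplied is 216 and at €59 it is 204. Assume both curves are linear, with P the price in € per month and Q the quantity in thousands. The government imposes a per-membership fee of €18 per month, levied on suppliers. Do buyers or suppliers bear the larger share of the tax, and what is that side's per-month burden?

Suppliers bear the larger share: €10.8 per month.

Demand slope: (221 − 212)/(55 − 58) = -3, so Qd = 386 − 3P.
Supply slope: (204 − 216)/(59 − 65) = 2, so Qs = 2P + 86.
Without the tax, 386 − 3P = 2P + 86 gives 5P = 300, so P* = €60 and Q* = 206.
With the tax collected from suppliers, supply shifts: Qs = 2(P − 18) + 86.
New equilibrium: buyers pay €67.2, suppliers receive €49.2, Q = 184.4. (Wedge: Pb − Ps = 18.)
Per-month burden: buyers €7.2, suppliers €10.8.
Suppliers take the larger share because supply is less price-elastic here (demand slope 3 vs supply slope 2).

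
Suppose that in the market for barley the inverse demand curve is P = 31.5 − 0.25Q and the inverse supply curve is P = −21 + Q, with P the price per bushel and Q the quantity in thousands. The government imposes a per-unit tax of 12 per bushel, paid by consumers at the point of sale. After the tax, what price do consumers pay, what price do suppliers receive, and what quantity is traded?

Rewrite in direct form: Qd = 126 − 4P and Qs = P + 21.
Without the tax, 126 − 4P = P + 21 gives 5P = 105, so P* = 21 and Q* = 42.
With the tax collected from consumers, demand (in seller-price terms) shifts: Qd = 126 − 4(P + 12).
New equilibrium: consumers pay 23.4, suppliers receive 11.4, Q = 32.4. (Wedge: Pb − Ps = 12.)
The less price-elastic side of the market bears the larger share of a per-unit tax.

Consumers pay 23.4; suppliers receive 11.4; quantity = 32.4.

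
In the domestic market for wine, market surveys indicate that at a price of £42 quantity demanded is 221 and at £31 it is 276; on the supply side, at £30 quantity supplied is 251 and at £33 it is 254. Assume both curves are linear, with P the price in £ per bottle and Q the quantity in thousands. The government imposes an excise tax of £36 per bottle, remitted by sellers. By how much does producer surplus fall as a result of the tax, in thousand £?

Producer surplus falls by £7230 thousand.

Demand slope: (276 − 221)/(31 − 42) = -5, so Qd = 431 − 5P.
Supply slope: (254 − 251)/(33 − 30) = 1, so Qs = P + 221.
Without the tax, 431 − 5P = P + 221 gives 6P = 210, so P* = £35 and Q* = 256.
With the tax collected from sellers, supply shifts: Qs = (P − 36) + 221.
Solving gives Q = 226 with consumers paying £41 and sellers receiving £5 (the £36 wedge).
ΔPS is the trapezoid between Q = 226 and Q = 256 of height £30: ½ · (256 + 226) · 30 = £7230.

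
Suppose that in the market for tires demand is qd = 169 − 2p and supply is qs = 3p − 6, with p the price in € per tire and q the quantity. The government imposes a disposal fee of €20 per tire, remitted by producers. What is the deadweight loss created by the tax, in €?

Before the tax: set 169 − 2p = 3p − 6 → p* = €35, q* = 99.
With the tax collected from producers, supply shifts: qs = 3(p − 20) − 6.
Solving gives q = 75 with buyers paying €47 and producers receiving €27 (the €20 wedge).
Quantity falls by |ΔQ| = |99 − 75| = 24.
DWL = ½ · t · |ΔQ| = ½ · 20 · 24 = €240.

Deadweight loss = €240.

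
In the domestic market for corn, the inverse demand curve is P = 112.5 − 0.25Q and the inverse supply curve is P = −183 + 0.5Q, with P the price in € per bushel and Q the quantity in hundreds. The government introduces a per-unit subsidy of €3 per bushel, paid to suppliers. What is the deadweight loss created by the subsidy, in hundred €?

Rewrite in direct form: Qd = 450 − 4P and Qs = 2P + 366.
Without the subsidy, 450 − 4P = 2P + 366 gives 6P = 84, so P* = €14 and Q* = 394.
With a per-unit subsidy paid to suppliers, each receives P + 3 per unit sold, so supply becomes Qs = 2(P + 3) + 366.
Solving gives Q = 398 with buyers paying €13 and suppliers receiving €16 (the €3 wedge).
Quantity rises by |ΔQ| = |394 − 398| = 4.
DWL = ½ · t · |ΔQ| = ½ · 3 · 4 = €6.

Deadweight loss = €6 hundred.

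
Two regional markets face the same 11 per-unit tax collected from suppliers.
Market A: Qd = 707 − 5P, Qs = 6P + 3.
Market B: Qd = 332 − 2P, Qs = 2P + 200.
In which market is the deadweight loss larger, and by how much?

Market A, by 104.5.

Market A: pre-tax P* = 64, Q* = 387; post-tax Q = 357; deadweight loss = 165.
Market B: pre-tax P* = 33, Q* = 266; post-tax Q = 255; deadweight loss = 60.5.
Difference: 165 vs 60.5 → market A is larger by 104.5.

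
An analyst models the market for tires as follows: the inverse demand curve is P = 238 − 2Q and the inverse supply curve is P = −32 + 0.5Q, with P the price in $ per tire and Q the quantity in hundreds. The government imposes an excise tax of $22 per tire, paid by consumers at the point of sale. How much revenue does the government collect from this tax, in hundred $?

Inverting to Q(P) form: Qd = 119 − 0.5P; Qs = 2P + 64.
Before the tax: set 119 − 0.5P = 2P + 64 → P* = $22, Q* = 108.
With the tax collected from consumers, demand (in seller-price terms) shifts: Qd = 119 − 0.5(P + 22).
Solving gives Q = 99.2 with consumers paying $39.6 and producers receiving $17.6 (the $22 wedge).
Revenue = t · Q = 22 · 99.2 = $2182.4.

Tax revenue = $2182.4 hundred.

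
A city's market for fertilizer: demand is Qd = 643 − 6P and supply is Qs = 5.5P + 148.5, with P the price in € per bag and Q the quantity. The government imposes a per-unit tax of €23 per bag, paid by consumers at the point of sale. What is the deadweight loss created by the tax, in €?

Deadweight loss = €759.

Without the tax, 643 − 6P = 5.5P + 148.5 gives 11.5P = 494.5, so P* = €43 and Q* = 385.
With the tax collected from consumers, demand (in seller-price terms) shifts: Qd = 643 − 6(P + 23).
New equilibrium: consumers pay €54, suppliers receive €31, Q = 319. (Wedge: Pb − Ps = 23.)
Quantity falls by |ΔQ| = |385 − 319| = 66.
DWL = ½ · t · |ΔQ| = ½ · 23 · 66 = €759.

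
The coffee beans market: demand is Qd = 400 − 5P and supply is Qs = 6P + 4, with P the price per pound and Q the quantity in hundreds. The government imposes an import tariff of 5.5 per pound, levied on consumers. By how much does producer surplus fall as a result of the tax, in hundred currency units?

Without the tax, 400 − 5P = 6P + 4 gives 11P = 396, so P* = 36 and Q* = 220.
With the tax collected from consumers, demand (in seller-price terms) shifts: Qd = 400 − 5(P + 5.5).
New equilibrium: consumers pay 39, suppliers receive 33.5, Q = 205. (Wedge: Pb − Ps = 5.5.)
ΔPS is the trapezoid between Q = 205 and Q = 220 of height 2.5: ½ · (220 + 205) · 2.5 = 531.25.

Producer surplus falls by 531.25 hundred.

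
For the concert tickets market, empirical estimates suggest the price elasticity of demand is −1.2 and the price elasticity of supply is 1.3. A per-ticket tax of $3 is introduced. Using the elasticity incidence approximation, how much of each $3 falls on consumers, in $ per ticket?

Incidence ratio: consumers' share ≈ εs / (εs + |εd|) = 1.3 / (1.3 + 1.2) = 0.52.
So consumers bear ≈ 0.52 × $3 = $1.56; sellers bear $1.44.

Consumers bear ≈ $1.56 per ticket.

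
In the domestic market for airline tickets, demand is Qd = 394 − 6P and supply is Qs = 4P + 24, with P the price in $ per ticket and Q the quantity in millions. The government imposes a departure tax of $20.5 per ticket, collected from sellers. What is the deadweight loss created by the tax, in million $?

Before the tax: set 394 − 6P = 4P + 24 → P* = $37, Q* = 172.
With the tax collected from sellers, supply shifts: Qs = 4(P − 20.5) + 24.
New equilibrium: consumers pay $45.2, sellers receive $24.7, Q = 122.8. (Wedge: Pb − Ps = 20.5.)
Quantity falls by |ΔQ| = |172 − 122.8| = 49.2.
DWL = ½ · t · |ΔQ| = ½ · 20.5 · 49.2 = $504.3.

Deadweight loss = $504.3 million.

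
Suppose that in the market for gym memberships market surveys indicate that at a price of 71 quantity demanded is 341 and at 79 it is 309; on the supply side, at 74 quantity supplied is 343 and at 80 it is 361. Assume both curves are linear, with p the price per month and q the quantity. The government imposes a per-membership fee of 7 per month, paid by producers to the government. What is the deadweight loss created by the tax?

Demand slope: (309 − 341)/(79 − 71) = -4, so qd = 625 − 4p.
Supply slope: (361 − 343)/(80 − 74) = 3, so qs = 3p + 121.
Before the tax: set 625 − 4p = 3p + 121 → p* = 72, q* = 337.
With the tax collected from producers, supply shifts: qs = 3(p − 7) + 121.
New equilibrium: consumers pay 75, producers receive 68, q = 325. (Wedge: pb − ps = 7.)
Quantity falls by |ΔQ| = |337 − 325| = 12.
DWL = ½ · t · |ΔQ| = ½ · 7 · 12 = 42.

Deadweight loss = 42.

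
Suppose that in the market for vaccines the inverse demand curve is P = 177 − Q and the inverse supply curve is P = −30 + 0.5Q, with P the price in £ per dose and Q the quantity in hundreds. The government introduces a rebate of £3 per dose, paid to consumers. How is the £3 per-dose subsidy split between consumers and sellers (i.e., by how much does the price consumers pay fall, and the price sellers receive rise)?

Consumers gain £2 per dose; sellers gain £1 per dose.

Rewrite in direct form: Qd = 177 − P and Qs = 2P + 60.
Before the subsidy: set 177 − P = 2P + 60 → P* = £39, Q* = 138.
With a per-unit subsidy paid to consumers, each effectively pays P − 3, so demand becomes Qd = 177 − (P − 3).
Solving gives Q = 140 with consumers paying £37 and sellers receiving £40 (the £3 wedge).
Gain to consumers: £2; to sellers: £1. (They sum to £3.)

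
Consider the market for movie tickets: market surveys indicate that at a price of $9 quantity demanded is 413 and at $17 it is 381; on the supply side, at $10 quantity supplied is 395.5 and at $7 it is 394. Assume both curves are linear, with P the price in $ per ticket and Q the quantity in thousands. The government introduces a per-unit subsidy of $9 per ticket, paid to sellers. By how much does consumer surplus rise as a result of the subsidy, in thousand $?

Demand slope: (381 − 413)/(17 − 9) = -4, so Qd = 449 − 4P.
Supply slope: (394 − 395.5)/(7 − 10) = 0.5, so Qs = 0.5P + 390.5.
Before the subsidy: set 449 − 4P = 0.5P + 390.5 → P* = $13, Q* = 397.
With a per-unit subsidy paid to sellers, each receives P + 9 per unit sold, so supply becomes Qs = 0.5(P + 9) + 390.5.
Solving gives Q = 401 with consumers paying $12 and sellers receiving $21 (the $9 wedge).
ΔCS is the trapezoid between Q = 401 and Q = 397 of height $1: ½ · (397 + 401) · 1 = $399.

Consumer surplus rises by $399 thousand.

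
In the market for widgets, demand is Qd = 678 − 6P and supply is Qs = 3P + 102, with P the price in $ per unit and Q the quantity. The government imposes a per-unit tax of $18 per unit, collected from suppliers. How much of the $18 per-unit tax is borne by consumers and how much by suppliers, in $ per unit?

Before the tax: set 678 − 6P = 3P + 102 → P* = $64, Q* = 294.
With the tax collected from suppliers, supply shifts: Qs = 3(P − 18) + 102.
Solving gives Q = 258 with consumers paying $70 and suppliers receiving $52 (the $18 wedge).
Burden on consumers: $6; on suppliers: $12. (They sum to $18.)

Consumers bear $6 per unit; suppliers bear $12 per unit.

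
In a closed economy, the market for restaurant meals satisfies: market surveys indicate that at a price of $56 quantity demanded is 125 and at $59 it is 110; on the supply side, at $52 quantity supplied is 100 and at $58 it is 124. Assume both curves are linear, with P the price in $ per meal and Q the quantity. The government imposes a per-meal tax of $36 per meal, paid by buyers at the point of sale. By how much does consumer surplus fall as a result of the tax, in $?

Demand slope: (110 − 125)/(59 − 56) = -5, so Qd = 405 − 5P.
Supply slope: (124 − 100)/(58 − 52) = 4, so Qs = 4P − 108.
Without the tax, 405 − 5P = 4P − 108 gives 9P = 513, so P* = $57 and Q* = 120.
With the tax collected from buyers, demand (in seller-price terms) shifts: Qd = 405 − 5(P + 36).
Solving gives Q = 40 with buyers paying $73 and producers receiving $37 (the $36 wedge).
ΔCS is the trapezoid between Q = 40 and Q = 120 of height $16: ½ · (120 + 40) · 16 = $1280.

Consumer surplus falls by $1280.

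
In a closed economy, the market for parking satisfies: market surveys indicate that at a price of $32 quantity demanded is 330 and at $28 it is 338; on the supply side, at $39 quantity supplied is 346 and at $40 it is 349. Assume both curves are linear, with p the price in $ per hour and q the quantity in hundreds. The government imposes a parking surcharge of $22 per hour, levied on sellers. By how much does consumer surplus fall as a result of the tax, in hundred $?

Consumer surplus falls by $4155.36 hundred.

Demand slope: (338 − 330)/(28 − 32) = -2, so qd = 394 − 2p.
Supply slope: (349 − 346)/(40 − 39) = 3, so qs = 3p + 229.
Without the tax, 394 − 2p = 3p + 229 gives 5p = 165, so p* = $33 and q* = 328.
With the tax collected from sellers, supply shifts: qs = 3(p − 22) + 229.
New equilibrium: buyers pay $46.2, sellers receive $24.2, q = 301.6. (Wedge: pb − ps = 22.)
ΔCS is the trapezoid between Q = 301.6 and Q = 328 of height $13.2: ½ · (328 + 301.6) · 13.2 = $4155.36.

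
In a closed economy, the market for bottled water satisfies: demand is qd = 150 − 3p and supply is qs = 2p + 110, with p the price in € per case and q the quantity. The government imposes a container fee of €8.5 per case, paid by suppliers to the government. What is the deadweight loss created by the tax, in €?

Deadweight loss = €43.35.

Before the tax: set 150 − 3p = 2p + 110 → p* = €8, q* = 126.
With the tax collected from suppliers, supply shifts: qs = 2(p − 8.5) + 110.
New equilibrium: buyers pay €11.4, suppliers receive €2.9, q = 115.8. (Wedge: pb − ps = 8.5.)
Quantity falls by |ΔQ| = |126 − 115.8| = 10.2.
DWL = ½ · t · |ΔQ| = ½ · 8.5 · 10.2 = €43.35.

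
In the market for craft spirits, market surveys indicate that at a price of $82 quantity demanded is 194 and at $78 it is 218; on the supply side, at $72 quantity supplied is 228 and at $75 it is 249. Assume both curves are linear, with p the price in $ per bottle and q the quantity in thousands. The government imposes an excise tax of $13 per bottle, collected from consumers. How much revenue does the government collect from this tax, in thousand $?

Demand slope: (218 − 194)/(78 − 82) = -6, so qd = 686 − 6p.
Supply slope: (249 − 228)/(75 − 72) = 7, so qs = 7p − 276.
Before the tax: set 686 − 6p = 7p − 276 → p* = $74, q* = 242.
With the tax collected from consumers, demand (in seller-price terms) shifts: qd = 686 − 6(p + 13).
Solving gives q = 200 with consumers paying $81 and suppliers receiving $68 (the $13 wedge).
Revenue = t · Q = 13 · 200 = $2600.

Tax revenue = $2600 thousand.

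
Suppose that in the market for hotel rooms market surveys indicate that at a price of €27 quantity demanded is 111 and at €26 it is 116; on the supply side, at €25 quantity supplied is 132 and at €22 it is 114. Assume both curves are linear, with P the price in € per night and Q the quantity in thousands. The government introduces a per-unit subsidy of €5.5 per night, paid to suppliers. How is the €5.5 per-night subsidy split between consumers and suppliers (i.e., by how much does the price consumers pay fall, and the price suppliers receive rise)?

Demand slope: (116 − 111)/(26 − 27) = -5, so Qd = 246 − 5P.
Supply slope: (114 − 132)/(22 − 25) = 6, so Qs = 6P − 18.
Without the subsidy, 246 − 5P = 6P − 18 gives 11P = 264, so P* = €24 and Q* = 126.
With a per-unit subsidy paid to suppliers, each receives P + 5.5 per unit sold, so supply becomes Qs = 6(P + 5.5) − 18.
Solving gives Q = 141 with consumers paying €21 and suppliers receiving €26.5 (the €5.5 wedge).
Gain to consumers: €3; to suppliers: €2.5. (They sum to €5.5.)

Consumers gain €3 per night; suppliers gain €2.5 per night.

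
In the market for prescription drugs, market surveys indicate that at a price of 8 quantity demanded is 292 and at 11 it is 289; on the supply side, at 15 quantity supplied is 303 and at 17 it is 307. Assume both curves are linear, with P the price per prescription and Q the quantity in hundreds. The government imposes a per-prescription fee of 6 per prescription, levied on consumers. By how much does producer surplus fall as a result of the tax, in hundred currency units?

Producer surplus falls by 578 hundred.

Demand slope: (289 − 292)/(11 − 8) = -1, so Qd = 300 − P.
Supply slope: (307 − 303)/(17 − 15) = 2, so Qs = 2P + 273.
Before the tax: set 300 − P = 2P + 273 → P* = 9, Q* = 291.
With the tax collected from consumers, demand (in seller-price terms) shifts: Qd = 300 − (P + 6).
New equilibrium: consumers pay 13, sellers receive 7, Q = 287. (Wedge: Pb − Ps = 6.)
ΔPS is the trapezoid between Q = 287 and Q = 291 of height 2: ½ · (291 + 287) · 2 = 578.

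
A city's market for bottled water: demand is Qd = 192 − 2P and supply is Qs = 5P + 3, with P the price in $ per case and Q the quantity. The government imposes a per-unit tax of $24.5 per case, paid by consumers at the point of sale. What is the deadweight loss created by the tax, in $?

Before the tax: set 192 − 2P = 5P + 3 → P* = $27, Q* = 138.
With the tax collected from consumers, demand (in seller-price terms) shifts: Qd = 192 − 2(P + 24.5).
New equilibrium: consumers pay $44.5, sellers receive $20, Q = 103. (Wedge: Pb − Ps = 24.5.)
Quantity falls by |ΔQ| = |138 − 103| = 35.
DWL = ½ · t · |ΔQ| = ½ · 24.5 · 35 = $428.75.

Deadweight loss = $428.75.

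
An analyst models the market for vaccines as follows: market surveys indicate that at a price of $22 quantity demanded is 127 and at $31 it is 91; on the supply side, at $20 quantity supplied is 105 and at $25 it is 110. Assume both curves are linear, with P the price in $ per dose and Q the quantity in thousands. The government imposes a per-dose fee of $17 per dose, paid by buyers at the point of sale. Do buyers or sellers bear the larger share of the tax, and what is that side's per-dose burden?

Demand slope: (91 − 127)/(31 − 22) = -4, so Qd = 215 − 4P.
Supply slope: (110 − 105)/(25 − 20) = 1, so Qs = P + 85.
Without the tax, 215 − 4P = P + 85 gives 5P = 130, so P* = $26 and Q* = 111.
With the tax collected from buyers, demand (in seller-price terms) shifts: Qd = 215 − 4(P + 17).
Solving gives Q = 97.4 with buyers paying $29.4 and sellers receiving $12.4 (the $17 wedge).
Per-dose burden: buyers $3.4, sellers $13.6.
Sellers take the larger share because supply is less price-elastic here (demand slope 4 vs supply slope 1).

Sellers bear the larger share: $13.6 per dose.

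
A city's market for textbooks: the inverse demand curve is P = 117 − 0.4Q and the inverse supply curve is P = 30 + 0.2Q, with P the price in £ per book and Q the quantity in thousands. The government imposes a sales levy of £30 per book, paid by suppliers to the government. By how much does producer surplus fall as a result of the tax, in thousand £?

Producer surplus falls by £1200 thousand.

Inverting to Q(P) form: Qd = 292.5 − 2.5P; Qs = 5P − 150.
Without the tax, 292.5 − 2.5P = 5P − 150 gives 7.5P = 442.5, so P* = £59 and Q* = 145.
With the tax collected from suppliers, supply shifts: Qs = 5(P − 30) − 150.
Solving gives Q = 95 with buyers paying £79 and suppliers receiving £49 (the £30 wedge).
ΔPS is the trapezoid between Q = 95 and Q = 145 of height £10: ½ · (145 + 95) · 10 = £1200.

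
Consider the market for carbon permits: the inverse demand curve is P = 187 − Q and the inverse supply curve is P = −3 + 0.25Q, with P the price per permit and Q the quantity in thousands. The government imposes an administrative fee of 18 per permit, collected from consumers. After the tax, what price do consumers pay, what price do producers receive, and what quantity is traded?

Inverting to Q(P) form: Qd = 187 − P; Qs = 4P + 12.
Without the tax, 187 − P = 4P + 12 gives 5P = 175, so P* = 35 and Q* = 152.
With the tax collected from consumers, demand (in seller-price terms) shifts: Qd = 187 − (P + 18).
Solving gives Q = 137.6 with consumers paying 49.4 and producers receiving 31.4 (the 18 wedge).
The less price-elastic side of the market bears the larger share of a per-unit tax.

Consumers pay 49.4; producers receive 31.4; quantity = 137.6.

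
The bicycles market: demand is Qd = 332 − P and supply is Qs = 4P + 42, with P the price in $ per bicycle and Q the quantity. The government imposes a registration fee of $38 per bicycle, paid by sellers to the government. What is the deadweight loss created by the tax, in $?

Before the tax: set 332 − P = 4P + 42 → P* = $58, Q* = 274.
With the tax collected from sellers, supply shifts: Qs = 4(P − 38) + 42.
New equilibrium: consumers pay $88.4, sellers receive $50.4, Q = 243.6. (Wedge: Pb − Ps = 38.)
Quantity falls by |ΔQ| = |274 − 243.6| = 30.4.
DWL = ½ · t · |ΔQ| = ½ · 38 · 30.4 = $577.6.

Deadweight loss = $577.6.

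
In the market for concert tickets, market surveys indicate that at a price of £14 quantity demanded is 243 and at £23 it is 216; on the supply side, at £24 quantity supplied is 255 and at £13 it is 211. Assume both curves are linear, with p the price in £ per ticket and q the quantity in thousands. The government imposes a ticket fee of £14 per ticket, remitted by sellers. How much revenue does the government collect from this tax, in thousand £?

Demand slope: (216 − 243)/(23 − 14) = -3, so qd = 285 − 3p.
Supply slope: (211 − 255)/(13 − 24) = 4, so qs = 4p + 159.
Without the tax, 285 − 3p = 4p + 159 gives 7p = 126, so p* = £18 and q* = 231.
With the tax collected from sellers, supply shifts: qs = 4(p − 14) + 159.
New equilibrium: consumers pay £26, sellers receive £12, q = 207. (Wedge: pb − ps = 14.)
Revenue = t · Q = 14 · 207 = £2898.

Tax revenue = £2898 thousand.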